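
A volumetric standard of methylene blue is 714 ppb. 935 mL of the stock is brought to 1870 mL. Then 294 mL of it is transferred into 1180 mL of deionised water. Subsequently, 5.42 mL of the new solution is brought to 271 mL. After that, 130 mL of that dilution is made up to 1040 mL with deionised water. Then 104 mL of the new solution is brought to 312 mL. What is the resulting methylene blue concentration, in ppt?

Overall dilution factor = 2 × 5.014 × 50 × 8 × 3 = 1.20 × 10⁴.
714 ppb / 1.20 × 10⁴ = 0.0593 ppb = 59.3 ppt.

59.3 ppt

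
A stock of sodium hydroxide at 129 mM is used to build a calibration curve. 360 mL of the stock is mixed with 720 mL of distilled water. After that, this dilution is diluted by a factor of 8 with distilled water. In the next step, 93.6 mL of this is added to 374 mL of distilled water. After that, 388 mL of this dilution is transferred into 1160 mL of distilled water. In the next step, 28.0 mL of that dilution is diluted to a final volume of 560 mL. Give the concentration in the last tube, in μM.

Overall dilution factor = 3 × 8 × 4.996 × 3.990 × 20 = 9567.
129 mM / 9567 = 0.0135 mM = 13.5 μM.

13.5 μM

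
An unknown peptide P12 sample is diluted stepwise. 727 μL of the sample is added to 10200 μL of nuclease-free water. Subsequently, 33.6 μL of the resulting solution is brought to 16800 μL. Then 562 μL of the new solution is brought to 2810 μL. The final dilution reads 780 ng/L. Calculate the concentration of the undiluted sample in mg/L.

29.3 mg/L

Overall dilution factor = 15.03 × 500 × 5 = 3.76 × 10⁴.
Original = 780 ng/L × 3.76 × 10⁴ = 2.93 × 10⁷ ng/L = 29.3 mg/L.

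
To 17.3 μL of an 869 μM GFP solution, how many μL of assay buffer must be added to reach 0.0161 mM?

0.0161 mM = 16.1 μM.
V₂ = C₁V₁/C₂ = 869 × 17.3 / 16.1 = 934 μL.
Diluent to add = V₂ − V₁ = 934 − 17.3 = 916 μL.

916 μL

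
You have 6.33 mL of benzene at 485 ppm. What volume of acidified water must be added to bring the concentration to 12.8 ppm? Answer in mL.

V₂ = C₁V₁/C₂ = 485 × 6.33 / 12.8 = 240 mL.
Diluent to add = V₂ − V₁ = 240 − 6.33 = 234 mL.

234 mL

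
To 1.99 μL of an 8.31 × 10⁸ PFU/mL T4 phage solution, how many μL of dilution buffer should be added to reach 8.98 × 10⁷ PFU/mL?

16.4 μL

V₂ = C₁V₁/C₂ = 8.31 × 10⁸ × 1.99 / 8.98 × 10⁷ = 18.4 μL.
Diluent to add = V₂ − V₁ = 18.4 − 1.99 = 16.4 μL.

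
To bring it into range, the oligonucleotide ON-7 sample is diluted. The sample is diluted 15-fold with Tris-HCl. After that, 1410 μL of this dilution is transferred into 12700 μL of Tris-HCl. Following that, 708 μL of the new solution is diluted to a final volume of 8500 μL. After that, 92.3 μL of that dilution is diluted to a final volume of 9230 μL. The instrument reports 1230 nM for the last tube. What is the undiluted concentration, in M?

0.222 M

Overall dilution factor = 15 × 10.01 × 12.01 × 100 = 1.80 × 10⁵.
Original = 1230 nM × 1.80 × 10⁵ = 2.22 × 10⁸ nM = 0.222 M.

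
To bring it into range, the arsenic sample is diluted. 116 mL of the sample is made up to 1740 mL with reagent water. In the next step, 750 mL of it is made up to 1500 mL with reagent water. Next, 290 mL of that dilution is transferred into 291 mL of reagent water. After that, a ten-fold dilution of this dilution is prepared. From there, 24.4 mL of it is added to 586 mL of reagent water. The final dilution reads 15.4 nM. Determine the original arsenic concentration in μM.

232 μM

Overall dilution factor = 15 × 2 × 2.003 × 10 × 25.02 = 1.50 × 10⁴.
Original = 15.4 nM × 1.50 × 10⁴ = 2.32 × 10⁵ nM = 232 μM.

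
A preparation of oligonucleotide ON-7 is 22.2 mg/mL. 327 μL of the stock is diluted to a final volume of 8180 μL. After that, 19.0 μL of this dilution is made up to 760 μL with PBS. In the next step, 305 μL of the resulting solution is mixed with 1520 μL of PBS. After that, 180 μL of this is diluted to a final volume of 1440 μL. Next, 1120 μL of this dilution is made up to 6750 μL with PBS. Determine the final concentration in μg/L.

76.9 μg/L

Overall dilution factor = 25.02 × 40 × 5.984 × 8 × 6.027 = 2.89 × 10⁵.
22.2 mg/mL / 2.89 × 10⁵ = 7.69 × 10⁻⁵ mg/mL = 76.9 μg/L.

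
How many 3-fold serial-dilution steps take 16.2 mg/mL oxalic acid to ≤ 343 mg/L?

Need 3ⁿ ≥ 47.2, so n ≥ log(47.2)/log(3) = 3.51.
Minimum whole steps: n = 4.

4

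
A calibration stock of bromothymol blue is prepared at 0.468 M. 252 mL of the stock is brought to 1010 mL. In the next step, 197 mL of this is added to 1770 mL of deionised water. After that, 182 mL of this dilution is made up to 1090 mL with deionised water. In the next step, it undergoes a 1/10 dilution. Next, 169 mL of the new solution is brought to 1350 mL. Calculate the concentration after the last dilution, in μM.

24.4 μM

Overall dilution factor = 4.008 × 9.985 × 5.989 × 10 × 7.988 = 1.91 × 10⁴.
0.468 M / 1.91 × 10⁴ = 2.44 × 10⁻⁵ M = 24.4 μM.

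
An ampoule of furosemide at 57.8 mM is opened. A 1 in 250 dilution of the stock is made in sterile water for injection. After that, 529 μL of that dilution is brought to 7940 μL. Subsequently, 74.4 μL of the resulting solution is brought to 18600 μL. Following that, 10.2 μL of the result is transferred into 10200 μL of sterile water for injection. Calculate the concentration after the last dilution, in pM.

61.6 pM

Overall dilution factor = 250 × 15.01 × 250 × 1001 = 9.39 × 10⁸.
57.8 mM / 9.39 × 10⁸ = 6.16 × 10⁻⁸ mM = 61.6 pM.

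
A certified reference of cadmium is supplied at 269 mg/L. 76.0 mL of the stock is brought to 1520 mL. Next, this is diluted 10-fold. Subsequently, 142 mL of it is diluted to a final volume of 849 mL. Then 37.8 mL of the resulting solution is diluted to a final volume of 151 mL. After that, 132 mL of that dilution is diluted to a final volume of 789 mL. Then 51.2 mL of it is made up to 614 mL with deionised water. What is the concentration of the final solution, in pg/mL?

Overall dilution factor = 20 × 10 × 5.979 × 3.995 × 5.977 × 11.99 = 3.42 × 10⁵.
269 mg/L / 3.42 × 10⁵ = 7.86 × 10⁻⁴ mg/L = 786 pg/mL.

786 pg/mL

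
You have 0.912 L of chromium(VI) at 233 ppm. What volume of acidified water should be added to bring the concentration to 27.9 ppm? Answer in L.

6.70 L

V₂ = C₁V₁/C₂ = 233 × 0.912 / 27.9 = 7.62 L.
Diluent to add = V₂ − V₁ = 7.62 − 0.912 = 6.70 L.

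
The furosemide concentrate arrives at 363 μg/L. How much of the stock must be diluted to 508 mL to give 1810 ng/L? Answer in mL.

2.53 mL

1810 ng/L = 1.81 μg/L.
V₁ = C₂V₂/C₁ = 1.81 × 508 / 363 = 2.53 mL.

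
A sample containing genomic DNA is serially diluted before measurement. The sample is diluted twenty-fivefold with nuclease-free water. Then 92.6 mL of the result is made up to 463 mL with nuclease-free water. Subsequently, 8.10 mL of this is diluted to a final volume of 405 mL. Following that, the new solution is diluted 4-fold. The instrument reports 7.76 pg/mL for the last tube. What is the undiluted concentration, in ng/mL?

194 ng/mL

Overall dilution factor = 25 × 5 × 50 × 4 = 2.50 × 10⁴.
Original = 7.76 pg/mL × 2.50 × 10⁴ = 1.94 × 10⁵ pg/mL = 194 ng/mL.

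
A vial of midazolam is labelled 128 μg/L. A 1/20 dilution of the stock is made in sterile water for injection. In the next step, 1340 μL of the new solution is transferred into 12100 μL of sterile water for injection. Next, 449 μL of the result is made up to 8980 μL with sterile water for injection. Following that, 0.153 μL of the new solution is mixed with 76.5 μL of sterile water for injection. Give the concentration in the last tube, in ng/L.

0.0637 ng/L

Overall dilution factor = 20 × 10.03 × 20 × 501 = 2.01 × 10⁶.
128 μg/L / 2.01 × 10⁶ = 6.37 × 10⁻⁵ μg/L = 0.0637 ng/L.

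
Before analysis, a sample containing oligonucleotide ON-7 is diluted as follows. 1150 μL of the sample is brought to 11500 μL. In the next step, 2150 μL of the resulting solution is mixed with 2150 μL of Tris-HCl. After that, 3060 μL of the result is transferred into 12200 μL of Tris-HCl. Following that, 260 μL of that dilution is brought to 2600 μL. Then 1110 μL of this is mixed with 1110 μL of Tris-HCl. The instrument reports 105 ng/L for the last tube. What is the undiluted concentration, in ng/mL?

209 ng/mL

Overall dilution factor = 10 × 2 × 4.987 × 10 × 2 = 1995.
Original = 105 ng/L × 1995 = 2.09 × 10⁵ ng/L = 209 ng/mL.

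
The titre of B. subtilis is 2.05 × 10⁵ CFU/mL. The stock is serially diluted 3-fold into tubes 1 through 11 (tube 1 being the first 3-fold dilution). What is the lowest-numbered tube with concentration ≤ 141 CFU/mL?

tube 7

Tube n has concentration 2.05 × 10⁵ CFU/mL / 3ⁿ.
Need 3ⁿ ≥ 2.05 × 10⁵ CFU/mL / 141 CFU/mL = 1454, so n ≥ 6.63.
First such tube: n = 7.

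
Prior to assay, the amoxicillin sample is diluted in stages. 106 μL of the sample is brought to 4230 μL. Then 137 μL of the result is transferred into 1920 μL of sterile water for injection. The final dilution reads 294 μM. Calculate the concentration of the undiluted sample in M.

Overall dilution factor = 39.91 × 15.01 = 599.
Original = 294 μM × 599 = 1.76 × 10⁵ μM = 0.176 M.

0.176 M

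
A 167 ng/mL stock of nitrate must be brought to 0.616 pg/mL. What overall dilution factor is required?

Factor = C₀/C_target = 167 ng/mL / 0.616 pg/mL = 2.71 × 10⁵.

2.71 × 10⁵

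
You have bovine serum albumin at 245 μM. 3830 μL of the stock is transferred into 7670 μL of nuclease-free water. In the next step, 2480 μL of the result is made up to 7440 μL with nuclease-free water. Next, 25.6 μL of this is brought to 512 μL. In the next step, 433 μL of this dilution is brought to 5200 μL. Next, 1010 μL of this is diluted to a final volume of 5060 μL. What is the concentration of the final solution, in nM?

Overall dilution factor = 3.003 × 3 × 20 × 12.01 × 5.010 = 1.08 × 10⁴.
245 μM / 1.08 × 10⁴ = 0.0226 μM = 22.6 nM.

22.6 nM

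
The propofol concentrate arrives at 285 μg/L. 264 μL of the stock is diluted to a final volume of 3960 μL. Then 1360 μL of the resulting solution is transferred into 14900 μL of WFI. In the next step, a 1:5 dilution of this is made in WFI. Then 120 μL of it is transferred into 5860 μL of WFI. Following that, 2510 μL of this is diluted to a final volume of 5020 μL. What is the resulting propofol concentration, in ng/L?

Overall dilution factor = 15 × 11.96 × 5 × 49.83 × 2 = 8.94 × 10⁴.
285 μg/L / 8.94 × 10⁴ = 3.19 × 10⁻³ μg/L = 3.19 ng/L.

3.19 ng/L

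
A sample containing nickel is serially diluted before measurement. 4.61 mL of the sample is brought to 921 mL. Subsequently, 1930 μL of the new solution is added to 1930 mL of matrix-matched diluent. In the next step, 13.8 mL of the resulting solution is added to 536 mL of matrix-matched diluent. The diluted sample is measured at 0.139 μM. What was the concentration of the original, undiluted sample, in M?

1.11 M

Overall dilution factor = 199.8 × 1001 × 39.84 = 7.97 × 10⁶.
Original = 0.139 μM × 7.97 × 10⁶ = 1.11 × 10⁶ μM = 1.11 M.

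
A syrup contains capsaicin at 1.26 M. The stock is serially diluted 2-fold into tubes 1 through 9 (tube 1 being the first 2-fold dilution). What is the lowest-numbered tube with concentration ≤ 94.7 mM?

tube 4

Tube n has concentration 1.26 M / 2ⁿ.
Need 2ⁿ ≥ 1.26 M / 94.7 mM = 13.3, so n ≥ 3.73.
First such tube: n = 4.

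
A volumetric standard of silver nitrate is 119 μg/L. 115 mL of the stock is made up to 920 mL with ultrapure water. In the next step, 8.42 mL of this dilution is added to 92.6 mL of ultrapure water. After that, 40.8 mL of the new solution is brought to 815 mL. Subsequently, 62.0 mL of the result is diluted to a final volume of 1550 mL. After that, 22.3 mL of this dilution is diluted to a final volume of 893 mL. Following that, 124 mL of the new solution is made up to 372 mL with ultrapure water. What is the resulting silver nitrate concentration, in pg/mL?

Overall dilution factor = 8 × 12.00 × 19.98 × 25 × 40.04 × 3 = 5.76 × 10⁶.
119 μg/L / 5.76 × 10⁶ = 2.07 × 10⁻⁵ μg/L = 0.0207 pg/mL.

0.0207 pg/mL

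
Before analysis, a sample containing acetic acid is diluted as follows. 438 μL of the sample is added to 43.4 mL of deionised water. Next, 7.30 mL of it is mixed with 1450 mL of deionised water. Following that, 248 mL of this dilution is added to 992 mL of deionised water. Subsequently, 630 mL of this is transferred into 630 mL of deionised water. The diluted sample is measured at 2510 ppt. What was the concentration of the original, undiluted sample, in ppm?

Overall dilution factor = 100.1 × 199.6 × 5 × 2 = 2.00 × 10⁵.
Original = 2510 ppt × 2.00 × 10⁵ = 5.02 × 10⁸ ppt = 502 ppm.

502 ppm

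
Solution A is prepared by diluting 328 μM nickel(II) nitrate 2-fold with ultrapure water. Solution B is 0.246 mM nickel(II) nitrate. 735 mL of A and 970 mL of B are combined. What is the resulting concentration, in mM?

C_A = 328 μM / 2 = 164 μM.
C_B = 0.246 mM = 246 μM.
C_mix = (C_A·V_A + C_B·V_B)/(V_A + V_B) = (164×735 + 246×970) / 1705 = 211 μM = 0.211 mM.

0.211 mM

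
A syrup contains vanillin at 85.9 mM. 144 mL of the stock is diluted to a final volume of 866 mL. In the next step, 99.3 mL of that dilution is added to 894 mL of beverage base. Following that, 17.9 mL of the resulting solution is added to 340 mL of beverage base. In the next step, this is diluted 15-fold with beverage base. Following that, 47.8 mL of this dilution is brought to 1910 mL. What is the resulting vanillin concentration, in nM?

119 nM

Overall dilution factor = 6.014 × 10.00 × 19.99 × 15 × 39.96 = 7.21 × 10⁵.
85.9 mM / 7.21 × 10⁵ = 1.19 × 10⁻⁴ mM = 119 nM.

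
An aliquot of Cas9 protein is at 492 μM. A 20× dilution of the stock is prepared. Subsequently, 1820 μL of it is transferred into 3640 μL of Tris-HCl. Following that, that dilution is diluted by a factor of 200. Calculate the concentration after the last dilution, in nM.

Overall dilution factor = 20 × 3 × 200 = 1.20 × 10⁴.
492 μM / 1.20 × 10⁴ = 0.0410 μM = 41.0 nM.

41.0 nM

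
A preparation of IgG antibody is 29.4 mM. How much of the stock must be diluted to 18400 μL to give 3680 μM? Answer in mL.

3680 μM = 3.68 mM.
V₁ = C₂V₂/C₁ = 3.68 × 18400 / 29.4 = 2303 μL = 2.30 mL.

2.30 mL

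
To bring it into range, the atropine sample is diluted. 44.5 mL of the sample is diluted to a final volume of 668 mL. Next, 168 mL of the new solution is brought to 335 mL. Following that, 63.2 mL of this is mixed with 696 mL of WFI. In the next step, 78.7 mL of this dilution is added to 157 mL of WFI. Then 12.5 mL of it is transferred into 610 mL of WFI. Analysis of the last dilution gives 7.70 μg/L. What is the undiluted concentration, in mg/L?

Overall dilution factor = 15.01 × 1.994 × 12.01 × 2.995 × 49.80 = 5.36 × 10⁴.
Original = 7.70 μg/L × 5.36 × 10⁴ = 4.13 × 10⁵ μg/L = 413 mg/L.

413 mg/L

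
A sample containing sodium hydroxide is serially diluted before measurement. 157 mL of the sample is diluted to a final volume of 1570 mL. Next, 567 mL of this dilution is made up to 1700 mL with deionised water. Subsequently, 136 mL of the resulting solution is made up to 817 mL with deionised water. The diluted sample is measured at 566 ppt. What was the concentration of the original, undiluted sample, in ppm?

Overall dilution factor = 10 × 2.998 × 6.007 = 180.
Original = 566 ppt × 180 = 1.02 × 10⁵ ppt = 0.102 ppm.

0.102 ppm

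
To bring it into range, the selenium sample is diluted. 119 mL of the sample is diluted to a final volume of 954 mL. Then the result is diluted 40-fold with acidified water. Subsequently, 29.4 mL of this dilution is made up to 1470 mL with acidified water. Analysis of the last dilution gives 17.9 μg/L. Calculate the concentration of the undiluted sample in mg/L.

Overall dilution factor = 8.017 × 40 × 50 = 1.60 × 10⁴.
Original = 17.9 μg/L × 1.60 × 10⁴ = 2.87 × 10⁵ μg/L = 287 mg/L.

287 mg/L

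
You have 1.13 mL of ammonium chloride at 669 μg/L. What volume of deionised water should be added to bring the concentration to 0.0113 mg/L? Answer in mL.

0.0113 mg/L = 11.3 μg/L.
V₂ = C₁V₁/C₂ = 669 × 1.13 / 11.3 = 66.9 mL.
Diluent to add = V₂ − V₁ = 66.9 − 1.13 = 65.8 mL.

65.8 mL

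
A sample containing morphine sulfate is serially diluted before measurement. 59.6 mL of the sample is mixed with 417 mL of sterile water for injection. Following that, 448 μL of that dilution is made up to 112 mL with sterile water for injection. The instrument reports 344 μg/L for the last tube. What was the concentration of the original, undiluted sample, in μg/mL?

688 μg/mL

Overall dilution factor = 7.997 × 250 = 1999.
Original = 344 μg/L × 1999 = 6.88 × 10⁵ μg/L = 688 μg/mL.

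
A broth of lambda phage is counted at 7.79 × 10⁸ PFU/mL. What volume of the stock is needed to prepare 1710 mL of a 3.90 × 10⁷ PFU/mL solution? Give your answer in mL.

V₁ = C₂V₂/C₁ = 3.90 × 10⁷ × 1710 / 7.79 × 10⁸ = 85.6 mL.

85.6 mL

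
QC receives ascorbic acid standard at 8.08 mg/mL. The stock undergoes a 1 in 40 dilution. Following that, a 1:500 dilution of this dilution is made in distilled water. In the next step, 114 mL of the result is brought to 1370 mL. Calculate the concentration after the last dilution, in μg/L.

Overall dilution factor = 40 × 500 × 12.02 = 2.40 × 10⁵.
8.08 mg/mL / 2.40 × 10⁵ = 3.36 × 10⁻⁵ mg/mL = 33.6 μg/L.

33.6 μg/L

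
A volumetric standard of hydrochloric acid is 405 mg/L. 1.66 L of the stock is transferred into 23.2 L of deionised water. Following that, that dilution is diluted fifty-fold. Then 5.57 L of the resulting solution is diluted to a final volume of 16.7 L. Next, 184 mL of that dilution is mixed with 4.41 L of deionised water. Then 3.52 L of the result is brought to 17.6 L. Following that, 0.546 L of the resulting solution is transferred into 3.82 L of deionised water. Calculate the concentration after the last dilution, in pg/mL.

Overall dilution factor = 14.98 × 50 × 2.998 × 24.97 × 5 × 7.996 = 2.24 × 10⁶.
405 mg/L / 2.24 × 10⁶ = 1.81 × 10⁻⁴ mg/L = 181 pg/mL.

181 pg/mL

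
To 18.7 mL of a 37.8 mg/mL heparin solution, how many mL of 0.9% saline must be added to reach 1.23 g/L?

1.23 g/L = 1.23 mg/mL.
V₂ = C₁V₁/C₂ = 37.8 × 18.7 / 1.23 = 575 mL.
Diluent to add = V₂ − V₁ = 575 − 18.7 = 556 mL.

556 mL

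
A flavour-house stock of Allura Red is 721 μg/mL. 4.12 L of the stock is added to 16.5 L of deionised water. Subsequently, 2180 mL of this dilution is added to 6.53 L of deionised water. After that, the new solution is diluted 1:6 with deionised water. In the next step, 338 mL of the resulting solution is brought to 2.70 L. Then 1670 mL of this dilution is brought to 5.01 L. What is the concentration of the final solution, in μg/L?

Overall dilution factor = 5.005 × 3.995 × 6 × 7.988 × 3 = 2875.
721 μg/mL / 2875 = 0.251 μg/mL = 251 μg/L.

251 μg/L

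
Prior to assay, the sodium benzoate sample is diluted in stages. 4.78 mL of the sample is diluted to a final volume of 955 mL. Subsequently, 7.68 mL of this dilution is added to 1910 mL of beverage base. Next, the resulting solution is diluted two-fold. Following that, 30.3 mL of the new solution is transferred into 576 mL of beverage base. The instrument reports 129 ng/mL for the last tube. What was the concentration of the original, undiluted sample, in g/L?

Overall dilution factor = 199.8 × 249.7 × 2 × 20.01 = 2.00 × 10⁶.
Original = 129 ng/mL × 2.00 × 10⁶ = 2.58 × 10⁸ ng/mL = 258 g/L.

258 g/L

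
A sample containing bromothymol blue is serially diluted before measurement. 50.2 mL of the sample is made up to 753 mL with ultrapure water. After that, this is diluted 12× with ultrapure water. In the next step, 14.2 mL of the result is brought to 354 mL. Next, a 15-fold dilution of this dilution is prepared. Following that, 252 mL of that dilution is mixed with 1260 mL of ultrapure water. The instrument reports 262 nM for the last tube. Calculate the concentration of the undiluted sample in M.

0.106 M

Overall dilution factor = 15 × 12 × 24.93 × 15 × 6 = 4.04 × 10⁵.
Original = 262 nM × 4.04 × 10⁵ = 1.06 × 10⁸ nM = 0.106 M.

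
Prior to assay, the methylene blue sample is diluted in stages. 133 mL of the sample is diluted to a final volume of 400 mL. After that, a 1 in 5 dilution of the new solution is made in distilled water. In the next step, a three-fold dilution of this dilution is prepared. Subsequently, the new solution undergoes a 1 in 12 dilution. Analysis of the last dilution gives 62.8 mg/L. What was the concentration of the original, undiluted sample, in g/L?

Overall dilution factor = 3.008 × 5 × 3 × 12 = 541.
Original = 62.8 mg/L × 541 = 3.40 × 10⁴ mg/L = 34.0 g/L.

34.0 g/L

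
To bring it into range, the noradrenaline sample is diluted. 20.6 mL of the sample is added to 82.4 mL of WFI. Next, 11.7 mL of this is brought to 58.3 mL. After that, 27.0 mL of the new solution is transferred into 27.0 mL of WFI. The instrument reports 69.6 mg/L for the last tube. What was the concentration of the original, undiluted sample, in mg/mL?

3.47 mg/mL

Overall dilution factor = 5 × 4.983 × 2 = 49.8.
Original = 69.6 mg/L × 49.8 = 3468 mg/L = 3.47 mg/mL.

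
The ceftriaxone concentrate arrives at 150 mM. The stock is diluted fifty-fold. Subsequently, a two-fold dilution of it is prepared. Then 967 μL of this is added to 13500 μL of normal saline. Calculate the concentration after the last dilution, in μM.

100 μM

Overall dilution factor = 50 × 2 × 14.96 = 1496.
150 mM / 1496 = 0.100 mM = 100 μM.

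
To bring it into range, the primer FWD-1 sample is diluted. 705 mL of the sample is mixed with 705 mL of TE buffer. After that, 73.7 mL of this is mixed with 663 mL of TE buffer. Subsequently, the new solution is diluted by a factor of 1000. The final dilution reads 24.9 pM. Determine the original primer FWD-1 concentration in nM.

Overall dilution factor = 2 × 9.996 × 1000 = 2.00 × 10⁴.
Original = 24.9 pM × 2.00 × 10⁴ = 4.98 × 10⁵ pM = 498 nM.

498 nM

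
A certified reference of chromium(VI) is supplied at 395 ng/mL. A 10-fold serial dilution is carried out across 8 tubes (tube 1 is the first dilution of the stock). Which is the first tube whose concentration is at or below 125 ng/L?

Tube n has concentration 395 ng/mL / 10ⁿ.
Need 10ⁿ ≥ 395 ng/mL / 125 ng/L = 3160, so n ≥ 3.50.
First such tube: n = 4.

tube 4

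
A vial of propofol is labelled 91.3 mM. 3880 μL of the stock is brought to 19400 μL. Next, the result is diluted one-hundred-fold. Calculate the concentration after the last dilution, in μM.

183 μM

Overall dilution factor = 5 × 100 = 500.
91.3 mM / 500 = 0.183 mM = 183 μM.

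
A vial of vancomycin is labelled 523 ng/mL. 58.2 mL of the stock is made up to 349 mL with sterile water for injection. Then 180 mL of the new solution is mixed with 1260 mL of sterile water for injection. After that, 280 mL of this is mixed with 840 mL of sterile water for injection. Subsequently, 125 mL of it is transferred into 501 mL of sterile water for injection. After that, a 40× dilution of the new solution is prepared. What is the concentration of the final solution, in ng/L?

Overall dilution factor = 5.997 × 8 × 4 × 5.008 × 40 = 3.84 × 10⁴.
523 ng/mL / 3.84 × 10⁴ = 0.0136 ng/mL = 13.6 ng/L.

13.6 ng/L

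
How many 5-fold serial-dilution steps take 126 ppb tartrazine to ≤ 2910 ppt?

3

Need 5ⁿ ≥ 43.3, so n ≥ log(43.3)/log(5) = 2.34.
Minimum whole steps: n = 3.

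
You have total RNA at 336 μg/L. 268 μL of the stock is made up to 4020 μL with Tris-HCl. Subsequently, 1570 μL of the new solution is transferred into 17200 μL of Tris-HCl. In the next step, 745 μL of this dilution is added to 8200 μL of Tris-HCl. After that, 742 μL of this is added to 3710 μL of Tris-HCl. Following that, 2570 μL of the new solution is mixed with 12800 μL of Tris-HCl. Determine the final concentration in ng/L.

Overall dilution factor = 15 × 11.96 × 12.01 × 6 × 5.981 = 7.73 × 10⁴.
336 μg/L / 7.73 × 10⁴ = 4.35 × 10⁻³ μg/L = 4.35 ng/L.

4.35 ng/L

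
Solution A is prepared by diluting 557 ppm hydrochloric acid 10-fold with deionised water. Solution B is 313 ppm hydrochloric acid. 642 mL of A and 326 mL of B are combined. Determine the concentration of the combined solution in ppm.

142 ppm

C_A = 557 ppm / 10 = 55.7 ppm.
C_mix = (C_A·V_A + C_B·V_B)/(V_A + V_B) = (55.7×642 + 313×326) / 968.0 = 142 ppm.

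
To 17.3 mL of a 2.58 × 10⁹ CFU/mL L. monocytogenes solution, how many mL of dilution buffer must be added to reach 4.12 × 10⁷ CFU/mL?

V₂ = C₁V₁/C₂ = 2.58 × 10⁹ × 17.3 / 4.12 × 10⁷ = 1083 mL.
Diluent to add = V₂ − V₁ = 1083 − 17.3 = 1070 mL.

1070 mL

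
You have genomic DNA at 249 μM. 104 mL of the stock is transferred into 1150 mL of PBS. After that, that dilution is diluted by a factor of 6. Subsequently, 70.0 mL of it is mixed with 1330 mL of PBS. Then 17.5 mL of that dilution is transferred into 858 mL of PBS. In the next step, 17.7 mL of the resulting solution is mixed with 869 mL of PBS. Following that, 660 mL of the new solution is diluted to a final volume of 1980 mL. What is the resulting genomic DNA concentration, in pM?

Overall dilution factor = 12.06 × 6 × 20 × 50.03 × 50.10 × 3 = 1.09 × 10⁷.
249 μM / 1.09 × 10⁷ = 2.29 × 10⁻⁵ μM = 22.9 pM.

22.9 pM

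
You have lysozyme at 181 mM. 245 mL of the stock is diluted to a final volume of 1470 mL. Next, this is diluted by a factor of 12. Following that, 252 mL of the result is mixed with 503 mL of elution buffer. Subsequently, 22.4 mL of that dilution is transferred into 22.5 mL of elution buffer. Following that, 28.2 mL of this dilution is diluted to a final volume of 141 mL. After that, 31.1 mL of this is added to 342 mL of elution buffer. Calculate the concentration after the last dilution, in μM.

Overall dilution factor = 6 × 12 × 2.996 × 2.004 × 5 × 12.00 = 2.59 × 10⁴.
181 mM / 2.59 × 10⁴ = 6.98 × 10⁻³ mM = 6.98 μM.

6.98 μM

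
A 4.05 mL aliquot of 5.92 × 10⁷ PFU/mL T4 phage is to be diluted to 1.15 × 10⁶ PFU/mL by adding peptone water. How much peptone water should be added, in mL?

204 mL

V₂ = C₁V₁/C₂ = 5.92 × 10⁷ × 4.05 / 1.15 × 10⁶ = 208 mL.
Diluent to add = V₂ − V₁ = 208 − 4.05 = 204 mL.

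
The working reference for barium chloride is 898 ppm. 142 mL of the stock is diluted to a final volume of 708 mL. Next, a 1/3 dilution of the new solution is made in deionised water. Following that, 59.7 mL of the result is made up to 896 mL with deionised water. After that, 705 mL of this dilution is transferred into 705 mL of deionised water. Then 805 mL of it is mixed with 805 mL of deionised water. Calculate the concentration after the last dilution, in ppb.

1000 ppb

Overall dilution factor = 4.986 × 3 × 15.01 × 2 × 2 = 898.
898 ppm / 898 = 1.00 ppm = 1000 ppb.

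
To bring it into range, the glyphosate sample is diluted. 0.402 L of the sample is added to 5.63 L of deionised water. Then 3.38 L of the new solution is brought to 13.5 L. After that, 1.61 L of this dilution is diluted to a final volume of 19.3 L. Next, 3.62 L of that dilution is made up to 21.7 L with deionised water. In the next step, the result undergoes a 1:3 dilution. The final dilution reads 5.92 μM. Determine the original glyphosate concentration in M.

Overall dilution factor = 15.00 × 3.994 × 11.99 × 5.994 × 3 = 1.29 × 10⁴.
Original = 5.92 μM × 1.29 × 10⁴ = 7.65 × 10⁴ μM = 0.0765 M.

0.0765 M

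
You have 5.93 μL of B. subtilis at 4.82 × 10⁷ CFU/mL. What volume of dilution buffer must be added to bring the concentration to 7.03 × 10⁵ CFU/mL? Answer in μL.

V₂ = C₁V₁/C₂ = 4.82 × 10⁷ × 5.93 / 7.03 × 10⁵ = 407 μL.
Diluent to add = V₂ − V₁ = 407 − 5.93 = 401 μL.

401 μL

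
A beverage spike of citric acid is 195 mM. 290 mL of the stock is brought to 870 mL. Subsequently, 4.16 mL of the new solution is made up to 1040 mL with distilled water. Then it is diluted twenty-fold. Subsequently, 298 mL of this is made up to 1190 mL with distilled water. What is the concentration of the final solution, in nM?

3260 nM

Overall dilution factor = 3 × 250 × 20 × 3.993 = 5.99 × 10⁴.
195 mM / 5.99 × 10⁴ = 3.26 × 10⁻³ mM = 3260 nM.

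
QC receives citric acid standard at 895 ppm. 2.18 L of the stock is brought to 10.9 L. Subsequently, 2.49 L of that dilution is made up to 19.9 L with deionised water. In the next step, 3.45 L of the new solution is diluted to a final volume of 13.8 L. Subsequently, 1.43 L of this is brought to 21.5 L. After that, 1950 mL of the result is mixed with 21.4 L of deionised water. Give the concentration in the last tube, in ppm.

Overall dilution factor = 5 × 7.992 × 4 × 15.03 × 11.97 = 2.88 × 10⁴.
895 ppm / 2.88 × 10⁴ = 0.0311 ppm.

0.0311 ppm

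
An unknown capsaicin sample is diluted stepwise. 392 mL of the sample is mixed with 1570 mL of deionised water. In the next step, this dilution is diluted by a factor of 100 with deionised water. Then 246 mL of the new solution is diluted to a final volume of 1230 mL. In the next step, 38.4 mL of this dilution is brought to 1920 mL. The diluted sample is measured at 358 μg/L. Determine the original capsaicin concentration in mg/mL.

44.8 mg/mL

Overall dilution factor = 5.005 × 100 × 5 × 50 = 1.25 × 10⁵.
Original = 358 μg/L × 1.25 × 10⁵ = 4.48 × 10⁷ μg/L = 44.8 mg/mL.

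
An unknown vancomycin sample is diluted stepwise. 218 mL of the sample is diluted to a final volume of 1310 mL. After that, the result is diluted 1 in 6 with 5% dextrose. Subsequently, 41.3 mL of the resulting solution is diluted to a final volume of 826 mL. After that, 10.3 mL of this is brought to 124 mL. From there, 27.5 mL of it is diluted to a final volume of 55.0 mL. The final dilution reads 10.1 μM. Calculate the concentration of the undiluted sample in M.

0.175 M

Overall dilution factor = 6.009 × 6 × 20 × 12.04 × 2 = 1.74 × 10⁴.
Original = 10.1 μM × 1.74 × 10⁴ = 1.75 × 10⁵ μM = 0.175 M.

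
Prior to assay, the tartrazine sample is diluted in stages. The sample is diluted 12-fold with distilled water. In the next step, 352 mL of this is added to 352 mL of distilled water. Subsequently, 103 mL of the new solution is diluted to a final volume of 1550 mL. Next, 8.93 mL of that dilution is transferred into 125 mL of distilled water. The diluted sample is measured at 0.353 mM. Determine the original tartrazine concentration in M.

Overall dilution factor = 12 × 2 × 15.05 × 15.00 = 5417.
Original = 0.353 mM × 5417 = 1912 mM = 1.91 M.

1.91 M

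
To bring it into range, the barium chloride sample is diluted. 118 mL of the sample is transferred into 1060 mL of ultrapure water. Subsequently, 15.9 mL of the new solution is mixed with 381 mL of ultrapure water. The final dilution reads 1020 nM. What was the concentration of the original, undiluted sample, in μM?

254 μM

Overall dilution factor = 9.983 × 24.96 = 249.
Original = 1020 nM × 249 = 2.54 × 10⁵ nM = 254 μM.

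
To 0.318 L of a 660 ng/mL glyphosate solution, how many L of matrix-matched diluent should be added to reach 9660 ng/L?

9660 ng/L = 9.66 ng/mL.
V₂ = C₁V₁/C₂ = 660 × 0.318 / 9.66 = 21.7 L.
Diluent to add = V₂ − V₁ = 21.7 − 0.318 = 21.4 L.

21.4 L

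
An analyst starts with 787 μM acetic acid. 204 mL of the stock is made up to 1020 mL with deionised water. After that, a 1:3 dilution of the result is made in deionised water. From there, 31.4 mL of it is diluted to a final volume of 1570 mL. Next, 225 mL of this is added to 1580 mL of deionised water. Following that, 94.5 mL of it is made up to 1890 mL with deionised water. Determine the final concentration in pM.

6540 pM

Overall dilution factor = 5 × 3 × 50 × 8.022 × 20 = 1.20 × 10⁵.
787 μM / 1.20 × 10⁵ = 6.54 × 10⁻³ μM = 6540 pM.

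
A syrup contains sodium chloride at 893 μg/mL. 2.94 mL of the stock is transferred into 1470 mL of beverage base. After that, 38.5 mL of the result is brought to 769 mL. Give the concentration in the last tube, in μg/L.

89.2 μg/L

Overall dilution factor = 501 × 19.97 = 1.00 × 10⁴.
893 μg/mL / 1.00 × 10⁴ = 0.0892 μg/mL = 89.2 μg/L.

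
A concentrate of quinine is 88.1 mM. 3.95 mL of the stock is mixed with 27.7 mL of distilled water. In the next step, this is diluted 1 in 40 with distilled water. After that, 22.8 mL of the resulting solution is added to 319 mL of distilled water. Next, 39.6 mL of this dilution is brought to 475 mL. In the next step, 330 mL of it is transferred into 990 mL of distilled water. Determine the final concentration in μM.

0.382 μM

Overall dilution factor = 8.013 × 40 × 14.99 × 11.99 × 4 = 2.31 × 10⁵.
88.1 mM / 2.31 × 10⁵ = 3.82 × 10⁻⁴ mM = 0.382 μM.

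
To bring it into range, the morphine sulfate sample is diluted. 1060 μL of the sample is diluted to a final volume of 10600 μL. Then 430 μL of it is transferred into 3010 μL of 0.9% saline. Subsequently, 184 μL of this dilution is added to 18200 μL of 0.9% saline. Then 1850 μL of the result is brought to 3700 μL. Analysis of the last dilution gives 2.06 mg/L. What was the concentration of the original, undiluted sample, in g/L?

32.9 g/L

Overall dilution factor = 10 × 8 × 99.91 × 2 = 1.60 × 10⁴.
Original = 2.06 mg/L × 1.60 × 10⁴ = 3.29 × 10⁴ mg/L = 32.9 g/L.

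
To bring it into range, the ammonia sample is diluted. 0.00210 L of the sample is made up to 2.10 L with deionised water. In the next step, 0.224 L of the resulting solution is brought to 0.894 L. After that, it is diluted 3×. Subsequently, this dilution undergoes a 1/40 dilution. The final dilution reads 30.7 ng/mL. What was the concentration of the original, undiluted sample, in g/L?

14.7 g/L

Overall dilution factor = 1000 × 3.991 × 3 × 40 = 4.79 × 10⁵.
Original = 30.7 ng/mL × 4.79 × 10⁵ = 1.47 × 10⁷ ng/mL = 14.7 g/L.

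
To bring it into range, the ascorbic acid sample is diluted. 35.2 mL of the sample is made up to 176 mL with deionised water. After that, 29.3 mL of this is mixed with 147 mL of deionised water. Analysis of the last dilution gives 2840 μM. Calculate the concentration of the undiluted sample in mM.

85.4 mM

Overall dilution factor = 5 × 6.017 = 30.1.
Original = 2840 μM × 30.1 = 8.54 × 10⁴ μM = 85.4 mM.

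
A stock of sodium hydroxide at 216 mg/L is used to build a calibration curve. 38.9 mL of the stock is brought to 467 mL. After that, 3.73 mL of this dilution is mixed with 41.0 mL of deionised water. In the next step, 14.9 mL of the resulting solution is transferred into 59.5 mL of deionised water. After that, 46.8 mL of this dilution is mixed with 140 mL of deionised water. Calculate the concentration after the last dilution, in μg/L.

Overall dilution factor = 12.01 × 11.99 × 4.993 × 3.991 = 2869.
216 mg/L / 2869 = 0.0753 mg/L = 75.3 μg/L.

75.3 μg/L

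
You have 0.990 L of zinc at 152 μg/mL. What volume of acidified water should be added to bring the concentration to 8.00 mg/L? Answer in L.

8.00 mg/L = 8.00 μg/mL.
V₂ = C₁V₁/C₂ = 152 × 0.990 / 8.00 = 18.8 L.
Diluent to add = V₂ − V₁ = 18.8 − 0.990 = 17.8 L.

17.8 L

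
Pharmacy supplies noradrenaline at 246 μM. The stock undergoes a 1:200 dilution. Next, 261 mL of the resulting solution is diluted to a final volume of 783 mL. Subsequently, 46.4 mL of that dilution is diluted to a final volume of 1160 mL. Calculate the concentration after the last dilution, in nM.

16.4 nM

Overall dilution factor = 200 × 3 × 25 = 1.50 × 10⁴.
246 μM / 1.50 × 10⁴ = 0.0164 μM = 16.4 nM.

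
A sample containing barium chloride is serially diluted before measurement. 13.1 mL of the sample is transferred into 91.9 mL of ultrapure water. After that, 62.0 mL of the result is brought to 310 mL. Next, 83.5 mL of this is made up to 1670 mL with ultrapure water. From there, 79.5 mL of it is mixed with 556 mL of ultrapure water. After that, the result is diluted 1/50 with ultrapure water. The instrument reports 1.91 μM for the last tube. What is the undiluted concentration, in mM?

612 mM

Overall dilution factor = 8.015 × 5 × 20 × 7.994 × 50 = 3.20 × 10⁵.
Original = 1.91 μM × 3.20 × 10⁵ = 6.12 × 10⁵ μM = 612 mM.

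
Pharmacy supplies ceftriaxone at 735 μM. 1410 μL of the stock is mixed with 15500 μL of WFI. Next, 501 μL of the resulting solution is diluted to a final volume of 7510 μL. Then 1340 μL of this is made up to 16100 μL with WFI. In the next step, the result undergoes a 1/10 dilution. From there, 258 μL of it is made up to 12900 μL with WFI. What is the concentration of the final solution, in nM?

Overall dilution factor = 11.99 × 14.99 × 12.01 × 10 × 50 = 1.08 × 10⁶.
735 μM / 1.08 × 10⁶ = 6.81 × 10⁻⁴ μM = 0.681 nM.

0.681 nM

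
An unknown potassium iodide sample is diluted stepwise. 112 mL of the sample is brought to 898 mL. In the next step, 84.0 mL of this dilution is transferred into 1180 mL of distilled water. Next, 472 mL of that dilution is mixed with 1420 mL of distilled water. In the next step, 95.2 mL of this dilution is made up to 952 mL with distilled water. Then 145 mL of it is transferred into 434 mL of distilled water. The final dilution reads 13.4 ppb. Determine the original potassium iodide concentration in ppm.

259 ppm

Overall dilution factor = 8.018 × 15.05 × 4.008 × 10 × 3.993 = 1.93 × 10⁴.
Original = 13.4 ppb × 1.93 × 10⁴ = 2.59 × 10⁵ ppb = 259 ppm.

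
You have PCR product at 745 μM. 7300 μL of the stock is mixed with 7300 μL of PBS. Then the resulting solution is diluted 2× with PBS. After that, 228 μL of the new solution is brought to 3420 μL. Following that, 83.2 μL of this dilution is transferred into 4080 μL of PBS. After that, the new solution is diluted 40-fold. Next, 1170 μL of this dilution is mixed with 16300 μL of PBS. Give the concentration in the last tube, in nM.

Overall dilution factor = 2 × 2 × 15 × 50.04 × 40 × 14.93 = 1.79 × 10⁶.
745 μM / 1.79 × 10⁶ = 4.15 × 10⁻⁴ μM = 0.415 nM.

0.415 nM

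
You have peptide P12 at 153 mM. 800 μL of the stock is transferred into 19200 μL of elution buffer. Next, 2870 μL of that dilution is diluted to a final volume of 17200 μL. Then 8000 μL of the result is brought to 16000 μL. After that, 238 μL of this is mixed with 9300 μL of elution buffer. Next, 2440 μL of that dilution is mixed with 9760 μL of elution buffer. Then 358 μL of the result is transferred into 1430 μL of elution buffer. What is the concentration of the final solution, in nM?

Overall dilution factor = 25 × 5.993 × 2 × 40.08 × 5 × 4.994 = 3.00 × 10⁵.
153 mM / 3.00 × 10⁵ = 5.10 × 10⁻⁴ mM = 510 nM.

510 nM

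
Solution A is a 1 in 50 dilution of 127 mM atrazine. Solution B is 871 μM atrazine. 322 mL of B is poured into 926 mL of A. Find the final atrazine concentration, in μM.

C_A = 127 mM / 50 = 2.54 mM.
C_B = 871 μM = 0.871 mM.
C_mix = (C_A·V_A + C_B·V_B)/(V_A + V_B) = (2.54×926 + 0.871×322) / 1248 = 2.11 mM = 2110 μM.

2110 μM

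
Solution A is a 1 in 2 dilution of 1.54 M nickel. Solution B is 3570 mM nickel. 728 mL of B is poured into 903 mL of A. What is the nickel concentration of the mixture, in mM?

2020 mM

C_A = 1.54 M / 2 = 0.770 M.
C_B = 3570 mM = 3.57 M.
C_mix = (C_A·V_A + C_B·V_B)/(V_A + V_B) = (0.770×903 + 3.57×728) / 1631 = 2.02 M = 2020 mM.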